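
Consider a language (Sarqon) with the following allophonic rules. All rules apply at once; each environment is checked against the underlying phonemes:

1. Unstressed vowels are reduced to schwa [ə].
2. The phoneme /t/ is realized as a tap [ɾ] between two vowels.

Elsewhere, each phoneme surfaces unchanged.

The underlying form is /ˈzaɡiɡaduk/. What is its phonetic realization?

/z/ — not in any rule's target class → [z].
/a/ (between /z/ and /ɡ/) fails the environment for rule 1, so it stays [a].
/ɡ/ (between /a/ and /i/) is unaffected → [ɡ].
/i/ — between /ɡ/ and /ɡ/, in an unstressed syllable — surfaces as [ə] (rule 1).
/ɡ/ (between /i/ and /a/): no rule targets it → [ɡ].
/a/ (between /ɡ/ and /d/): in an unstressed syllable, so rule 1 applies → [ə].
/d/ (between /a/ and /u/): no rule targets it → [d].
/u/ (between /d/ and /k/) occurs in an unstressed syllable → [ə] by rule 1.
/k/ stays [k].

[ˈzaɡəɡədək]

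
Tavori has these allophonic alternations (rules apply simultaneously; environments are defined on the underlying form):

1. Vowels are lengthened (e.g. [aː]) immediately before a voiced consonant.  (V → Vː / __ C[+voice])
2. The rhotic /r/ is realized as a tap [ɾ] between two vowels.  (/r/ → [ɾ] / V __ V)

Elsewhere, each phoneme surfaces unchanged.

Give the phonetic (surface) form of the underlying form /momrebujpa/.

[moːmreːbuːjpa]

/m/ stays [m].
/o/ (between /m/ and /m/) occurs before a voiced consonant → [oː] by rule 1.
/m/ stays [m].
/r/ (between /m/ and /e/) is in the target of rule 2 but the environment (between two vowels) is not met → [r].
/e/ (between /r/ and /b/) occurs before a voiced consonant → [eː] by rule 1.
/b/ (between /e/ and /u/): no rule targets it → [b].
/u/ (between /b/ and /j/) occurs before a voiced consonant → [uː] by rule 1.
/j/ (between /u/ and /p/): no rule targets it → [j].
/p/ — not in any rule's target class → [p].
/a/ (word-final) fails the environment for rule 1, so it stays [a].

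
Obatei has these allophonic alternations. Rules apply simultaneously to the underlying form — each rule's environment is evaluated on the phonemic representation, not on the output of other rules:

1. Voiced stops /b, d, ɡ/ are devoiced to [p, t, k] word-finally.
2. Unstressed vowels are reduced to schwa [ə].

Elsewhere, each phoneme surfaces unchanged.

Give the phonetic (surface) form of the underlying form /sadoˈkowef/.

/s/ (word-initial): no rule targets it → [s].
/a/ meets the environment for rule 2 (in an unstressed syllable) → [ə].
/d/ (between /a/ and /o/) fails the environment for rule 1, so it stays [d].
/o/ (between /d/ and /k/) occurs in an unstressed syllable → [ə] by rule 2.
/k/ — not in any rule's target class → [k].
/o/ (between /k/ and /w/): rule 2 targets it, but not in an unstressed syllable → unchanged [o].
/w/ stays [w].
/e/ — between /w/ and /f/, in an unstressed syllable — surfaces as [ə] (rule 2).
/f/ — not in any rule's target class → [f].

[sədəˈkowəf]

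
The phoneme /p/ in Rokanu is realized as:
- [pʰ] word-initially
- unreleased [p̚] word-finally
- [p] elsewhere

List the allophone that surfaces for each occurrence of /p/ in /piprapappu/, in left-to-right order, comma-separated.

Occurrence 1 (position 1): word-initially → [pʰ].
Occurrence 2 (position 3): no conditioning environment matches → elsewhere allophone [p].
Occurrence 3 (position 6): no conditioning environment matches → elsewhere allophone [p].
Occurrence 4 (position 8): no conditioning environment matches → elsewhere allophone [p].
Occurrence 5 (position 9): no conditioning environment matches → elsewhere allophone [p].

[pʰ], [p], [p], [p], [p]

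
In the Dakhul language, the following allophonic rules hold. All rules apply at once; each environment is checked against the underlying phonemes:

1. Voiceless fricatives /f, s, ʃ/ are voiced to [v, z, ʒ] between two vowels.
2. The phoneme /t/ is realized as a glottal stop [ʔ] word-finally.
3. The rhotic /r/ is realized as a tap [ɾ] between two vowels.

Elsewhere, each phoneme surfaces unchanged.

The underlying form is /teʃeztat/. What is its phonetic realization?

/t/ (word-initial) is in the target of rule 2 but the environment (word-finally) is not met → [t].
/e/ stays [e].
Rule 1 applies to /ʃ/ (between /e/ and /e/: between two vowels) → [ʒ].
/e/ (between /ʃ/ and /z/): no rule targets it → [e].
/z/ — not in any rule's target class → [z].
/t/ (between /z/ and /a/) fails the environment for rule 2, so it stays [t].
/a/ (between /t/ and /t/) is unaffected → [a].
/t/ meets the environment for rule 2 (word-finally) → [ʔ].

[teʒeztaʔ]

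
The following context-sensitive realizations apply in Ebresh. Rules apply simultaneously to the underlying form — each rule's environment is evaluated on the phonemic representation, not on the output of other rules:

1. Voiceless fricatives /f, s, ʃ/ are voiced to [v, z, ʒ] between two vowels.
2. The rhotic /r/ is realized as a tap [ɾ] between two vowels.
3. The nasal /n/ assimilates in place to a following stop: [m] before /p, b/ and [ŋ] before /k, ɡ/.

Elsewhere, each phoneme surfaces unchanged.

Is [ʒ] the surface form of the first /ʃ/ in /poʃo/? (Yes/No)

/ʃ/ (between /o/ and /o/): between two vowels, so rule 1 applies → [ʒ].
The actual realization is [ʒ], which matches [ʒ].

Yes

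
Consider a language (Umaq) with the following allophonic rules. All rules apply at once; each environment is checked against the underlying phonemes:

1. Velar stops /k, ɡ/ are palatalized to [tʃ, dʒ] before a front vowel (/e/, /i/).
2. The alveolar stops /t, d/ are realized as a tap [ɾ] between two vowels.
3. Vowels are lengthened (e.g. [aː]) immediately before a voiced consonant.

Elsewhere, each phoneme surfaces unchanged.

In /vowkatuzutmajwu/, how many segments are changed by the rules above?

4

Segments that undergo a rule: /o/ → [oː] (rule 3); /t/ → [ɾ] (rule 2); /u/ → [uː] (rule 3); /a/ → [aː] (rule 3).
All other segments surface unchanged.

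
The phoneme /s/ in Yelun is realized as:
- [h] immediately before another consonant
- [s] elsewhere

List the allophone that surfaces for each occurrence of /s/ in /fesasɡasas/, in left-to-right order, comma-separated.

[s], [h], [s], [s]

Occurrence 1 (position 3): no conditioning environment matches → elsewhere allophone [s].
Occurrence 2 (position 5): immediately before another consonant → [h].
Occurrence 3 (position 8): no conditioning environment matches → elsewhere allophone [s].
Occurrence 4 (position 10): no conditioning environment matches → elsewhere allophone [s].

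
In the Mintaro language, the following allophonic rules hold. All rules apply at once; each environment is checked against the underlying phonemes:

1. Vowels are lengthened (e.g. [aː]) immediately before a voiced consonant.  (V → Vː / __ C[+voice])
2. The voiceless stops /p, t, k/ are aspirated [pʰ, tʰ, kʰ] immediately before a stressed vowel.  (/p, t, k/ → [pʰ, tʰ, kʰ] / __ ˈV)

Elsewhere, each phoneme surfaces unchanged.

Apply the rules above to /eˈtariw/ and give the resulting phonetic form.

[eˈtʰaːriːw]

/e/ (word-initial): rule 1 targets it, but not before a voiced consonant → unchanged [e].
/t/ (between /e/ and /a/) occurs immediately before a stressed vowel → [tʰ] by rule 2.
/a/ — between /t/ and /r/, before a voiced consonant — surfaces as [aː] (rule 1).
/i/ — between /r/ and /w/, before a voiced consonant — surfaces as [iː] (rule 1).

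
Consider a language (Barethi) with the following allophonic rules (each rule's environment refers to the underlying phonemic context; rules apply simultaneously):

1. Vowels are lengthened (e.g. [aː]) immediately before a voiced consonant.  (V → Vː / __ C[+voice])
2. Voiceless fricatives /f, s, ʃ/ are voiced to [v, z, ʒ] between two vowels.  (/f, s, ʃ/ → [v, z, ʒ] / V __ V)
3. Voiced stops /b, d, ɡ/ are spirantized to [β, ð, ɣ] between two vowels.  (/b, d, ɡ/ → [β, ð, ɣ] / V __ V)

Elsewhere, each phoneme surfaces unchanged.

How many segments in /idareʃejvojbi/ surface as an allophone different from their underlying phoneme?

Segments that undergo a rule: /i/ → [iː] (rule 1); /d/ → [ð] (rule 3); /a/ → [aː] (rule 1); /ʃ/ → [ʒ] (rule 2); /e/ → [eː] (rule 1); /o/ → [oː] (rule 1).
All other segments surface unchanged.

6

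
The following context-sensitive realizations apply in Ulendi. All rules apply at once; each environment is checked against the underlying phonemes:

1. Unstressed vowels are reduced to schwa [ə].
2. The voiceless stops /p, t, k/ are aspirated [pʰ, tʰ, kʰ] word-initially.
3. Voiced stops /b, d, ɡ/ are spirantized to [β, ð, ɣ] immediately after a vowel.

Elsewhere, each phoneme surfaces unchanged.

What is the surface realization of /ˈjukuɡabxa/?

[ˈjukəɣəβxə]

/j/ stays [j].
/u/ (between /j/ and /k/) is in the target of rule 1 but the environment (in an unstressed syllable) is not met → [u].
/k/ (between /u/ and /u/) is in the target of rule 2 but the environment (word-initially) is not met → [k].
/u/ — between /k/ and /ɡ/, in an unstressed syllable — surfaces as [ə] (rule 1).
/ɡ/ (between /u/ and /a/): immediately after a vowel, so rule 3 applies → [ɣ].
/a/ — between /ɡ/ and /b/, in an unstressed syllable — surfaces as [ə] (rule 1).
/b/ (between /a/ and /x/): immediately after a vowel, so rule 3 applies → [β].
/x/ — not in any rule's target class → [x].
Rule 1 applies to /a/ (word-final: in an unstressed syllable) → [ə].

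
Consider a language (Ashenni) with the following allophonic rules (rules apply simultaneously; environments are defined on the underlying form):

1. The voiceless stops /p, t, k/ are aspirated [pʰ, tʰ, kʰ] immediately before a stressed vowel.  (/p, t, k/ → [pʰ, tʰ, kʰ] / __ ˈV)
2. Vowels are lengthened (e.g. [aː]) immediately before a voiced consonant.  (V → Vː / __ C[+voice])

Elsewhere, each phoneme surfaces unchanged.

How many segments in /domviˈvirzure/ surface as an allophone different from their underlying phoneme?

Segments that undergo a rule: /o/ → [oː] (rule 2); /i/ → [iː] (rule 2); /i/ → [iː] (rule 2); /u/ → [uː] (rule 2).
All other segments surface unchanged.

4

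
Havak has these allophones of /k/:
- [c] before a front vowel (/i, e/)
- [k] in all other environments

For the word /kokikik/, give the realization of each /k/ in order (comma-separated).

[k], [c], [c], [k]

Occurrence 1 (position 1): no conditioning environment matches → elsewhere allophone [k].
Occurrence 2 (position 3): before a front vowel → [c].
Occurrence 3 (position 5): before a front vowel → [c].
Occurrence 4 (position 7): no conditioning environment matches → elsewhere allophone [k].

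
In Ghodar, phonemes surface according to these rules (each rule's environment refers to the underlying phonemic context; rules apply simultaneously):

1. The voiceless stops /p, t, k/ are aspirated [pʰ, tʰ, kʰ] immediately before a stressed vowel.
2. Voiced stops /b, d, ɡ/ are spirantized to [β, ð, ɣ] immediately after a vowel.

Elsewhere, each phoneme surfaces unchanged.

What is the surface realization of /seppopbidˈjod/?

/s/ stays [s].
/e/ stays [e].
/p/ (between /e/ and /p/) fails the environment for rule 1, so it stays [p].
/p/ (between /p/ and /o/) fails the environment for rule 1, so it stays [p].
/o/ (between /p/ and /p/) is unaffected → [o].
/p/ (between /o/ and /b/) fails the environment for rule 1, so it stays [p].
/b/ (between /p/ and /i/) is in the target of rule 2 but the environment (immediately after a vowel) is not met → [b].
/i/ (between /b/ and /d/): no rule targets it → [i].
/d/ meets the environment for rule 2 (immediately after a vowel) → [ð].
/j/ (between /d/ and /o/) is unaffected → [j].
/o/ (between /j/ and /d/) is unaffected → [o].
/d/ — word-final, immediately after a vowel — surfaces as [ð] (rule 2).

[seppopbiðˈjoð]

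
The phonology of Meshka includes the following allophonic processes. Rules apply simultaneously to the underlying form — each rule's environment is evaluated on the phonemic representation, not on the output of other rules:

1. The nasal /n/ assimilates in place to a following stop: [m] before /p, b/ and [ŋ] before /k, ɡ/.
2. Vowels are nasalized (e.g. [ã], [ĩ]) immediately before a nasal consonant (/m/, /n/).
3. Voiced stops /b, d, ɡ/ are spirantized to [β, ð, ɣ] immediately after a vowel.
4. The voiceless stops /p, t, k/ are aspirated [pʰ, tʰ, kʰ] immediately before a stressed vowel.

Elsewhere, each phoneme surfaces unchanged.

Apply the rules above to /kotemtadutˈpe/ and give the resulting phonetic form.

[kotẽmtaðutˈpʰe]

/k/ (word-initial) fails the environment for rule 4, so it stays [k].
/o/ (between /k/ and /t/) is in the target of rule 2 but the environment (before a nasal consonant) is not met → [o].
/t/ (between /o/ and /e/) is in the target of rule 4 but the environment (immediately before a stressed vowel) is not met → [t].
/e/ — between /t/ and /m/, before a nasal consonant — surfaces as [ẽ] (rule 2).
/m/ — not in any rule's target class → [m].
/t/ (between /m/ and /a/): rule 4 targets it, but not immediately before a stressed vowel → unchanged [t].
/a/ (between /t/ and /d/) is in the target of rule 2 but the environment (before a nasal consonant) is not met → [a].
/d/ (between /a/ and /u/): immediately after a vowel, so rule 3 applies → [ð].
/u/ (between /d/ and /t/): rule 2 targets it, but not before a nasal consonant → unchanged [u].
/t/ (between /u/ and /p/) is in the target of rule 4 but the environment (immediately before a stressed vowel) is not met → [t].
/p/ — between /t/ and /e/, immediately before a stressed vowel — surfaces as [pʰ] (rule 4).
/e/ — word-final; rule 2 does not apply here → [e].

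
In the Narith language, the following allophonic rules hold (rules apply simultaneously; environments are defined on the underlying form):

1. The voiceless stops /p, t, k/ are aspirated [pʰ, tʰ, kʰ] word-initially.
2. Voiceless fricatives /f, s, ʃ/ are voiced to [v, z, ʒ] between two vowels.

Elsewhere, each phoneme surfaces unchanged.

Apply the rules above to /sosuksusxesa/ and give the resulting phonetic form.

/s/ (word-initial): rule 2 targets it, but not between two vowels → unchanged [s].
/s/ meets the environment for rule 2 (between two vowels) → [z].
/k/ (between /u/ and /s/): rule 1 targets it, but not word-initially → unchanged [k].
/s/ (between /k/ and /u/) is in the target of rule 2 but the environment (between two vowels) is not met → [s].
/s/ (between /u/ and /x/) is in the target of rule 2 but the environment (between two vowels) is not met → [s].
/s/ (between /e/ and /a/) occurs between two vowels → [z] by rule 2.

[sozuksusxeza]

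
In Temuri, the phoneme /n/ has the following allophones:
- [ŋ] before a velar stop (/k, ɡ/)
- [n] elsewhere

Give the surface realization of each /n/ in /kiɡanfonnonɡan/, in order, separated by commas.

[n], [n], [n], [ŋ], [n]

Occurrence 1 (position 5): no conditioning environment matches → elsewhere allophone [n].
Occurrence 2 (position 8): no conditioning environment matches → elsewhere allophone [n].
Occurrence 3 (position 9): no conditioning environment matches → elsewhere allophone [n].
Occurrence 4 (position 11): before a velar stop → [ŋ].
Occurrence 5 (position 14): no conditioning environment matches → elsewhere allophone [n].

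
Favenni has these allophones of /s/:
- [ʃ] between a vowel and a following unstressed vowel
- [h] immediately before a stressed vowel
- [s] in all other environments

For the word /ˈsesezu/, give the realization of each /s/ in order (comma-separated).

[h], [ʃ]

Occurrence 1 (position 1): immediately before a stressed vowel → [h].
Occurrence 2 (position 3): between a vowel and a following unstressed vowel → [ʃ].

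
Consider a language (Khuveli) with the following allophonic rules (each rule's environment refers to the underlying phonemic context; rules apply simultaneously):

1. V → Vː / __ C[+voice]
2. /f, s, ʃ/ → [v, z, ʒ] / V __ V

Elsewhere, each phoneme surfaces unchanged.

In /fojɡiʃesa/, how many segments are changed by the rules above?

3

Segments that undergo a rule: /o/ → [oː] (rule 1); /ʃ/ → [ʒ] (rule 2); /s/ → [z] (rule 2).
All other segments surface unchanged.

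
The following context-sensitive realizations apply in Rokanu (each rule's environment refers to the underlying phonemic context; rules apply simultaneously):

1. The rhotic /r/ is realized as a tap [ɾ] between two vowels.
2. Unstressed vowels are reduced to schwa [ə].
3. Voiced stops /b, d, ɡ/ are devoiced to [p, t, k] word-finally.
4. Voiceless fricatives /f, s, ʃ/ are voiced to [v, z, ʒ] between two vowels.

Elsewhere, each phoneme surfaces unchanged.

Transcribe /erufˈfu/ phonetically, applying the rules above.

/e/ (word-initial) occurs in an unstressed syllable → [ə] by rule 2.
Rule 1 applies to /r/ (between /e/ and /u/: between two vowels) → [ɾ].
/u/ (between /r/ and /f/) occurs in an unstressed syllable → [ə] by rule 2.
/f/ (between /u/ and /f/): rule 4 targets it, but not between two vowels → unchanged [f].
/f/ (between /f/ and /u/) fails the environment for rule 4, so it stays [f].
/u/ (word-final) fails the environment for rule 2, so it stays [u].

[əɾəfˈfu]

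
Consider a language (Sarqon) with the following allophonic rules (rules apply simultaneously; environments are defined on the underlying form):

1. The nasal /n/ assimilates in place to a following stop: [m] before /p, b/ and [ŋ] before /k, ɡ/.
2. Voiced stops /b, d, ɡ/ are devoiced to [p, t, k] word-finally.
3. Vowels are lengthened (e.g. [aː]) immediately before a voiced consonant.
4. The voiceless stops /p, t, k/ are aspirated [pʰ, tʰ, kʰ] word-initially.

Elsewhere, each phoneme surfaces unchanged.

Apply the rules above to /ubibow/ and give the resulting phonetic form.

[uːbiːboːw]

/u/ (word-initial): before a voiced consonant, so rule 3 applies → [uː].
/b/ (between /u/ and /i/): rule 2 targets it, but not word-finally → unchanged [b].
/i/ — between /b/ and /b/, before a voiced consonant — surfaces as [iː] (rule 3).
/b/ (between /i/ and /o/): rule 2 targets it, but not word-finally → unchanged [b].
/o/ (between /b/ and /w/): before a voiced consonant, so rule 3 applies → [oː].
/w/ (word-final) is unaffected → [w].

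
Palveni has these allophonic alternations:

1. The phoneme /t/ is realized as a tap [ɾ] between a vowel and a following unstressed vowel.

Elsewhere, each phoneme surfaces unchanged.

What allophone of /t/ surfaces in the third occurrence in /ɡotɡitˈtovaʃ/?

/t/ (between /t/ and /o/) is in the target of rule 1 but the environment (between a vowel and a following unstressed vowel) is not met → [t].

[t]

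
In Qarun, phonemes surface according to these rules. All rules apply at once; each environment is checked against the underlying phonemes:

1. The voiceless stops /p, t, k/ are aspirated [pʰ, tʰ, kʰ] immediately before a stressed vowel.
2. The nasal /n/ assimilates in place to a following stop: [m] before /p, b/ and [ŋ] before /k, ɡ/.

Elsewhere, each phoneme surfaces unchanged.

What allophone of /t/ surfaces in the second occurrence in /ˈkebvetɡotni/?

[t]

/t/ (between /o/ and /n/) is in the target of rule 1 but the environment (immediately before a stressed vowel) is not met → [t].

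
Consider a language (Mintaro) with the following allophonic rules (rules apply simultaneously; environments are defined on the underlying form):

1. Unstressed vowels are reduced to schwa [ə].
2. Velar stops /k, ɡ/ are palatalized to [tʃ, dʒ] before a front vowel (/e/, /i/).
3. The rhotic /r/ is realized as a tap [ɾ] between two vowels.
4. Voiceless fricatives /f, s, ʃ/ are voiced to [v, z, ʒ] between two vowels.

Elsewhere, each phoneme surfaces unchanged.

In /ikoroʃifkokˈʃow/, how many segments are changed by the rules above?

7

Segments that undergo a rule: /i/ → [ə] (rule 1); /o/ → [ə] (rule 1); /r/ → [ɾ] (rule 3); /o/ → [ə] (rule 1); /ʃ/ → [ʒ] (rule 4); /i/ → [ə] (rule 1); /o/ → [ə] (rule 1).
All other segments surface unchanged.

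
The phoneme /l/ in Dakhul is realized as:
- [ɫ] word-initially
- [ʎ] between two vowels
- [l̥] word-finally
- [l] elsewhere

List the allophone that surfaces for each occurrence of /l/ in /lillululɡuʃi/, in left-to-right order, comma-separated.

[ɫ], [l], [l], [ʎ], [l]

Occurrence 1 (position 1): word-initially → [ɫ].
Occurrence 2 (position 3): no conditioning environment matches → elsewhere allophone [l].
Occurrence 3 (position 4): no conditioning environment matches → elsewhere allophone [l].
Occurrence 4 (position 6): between two vowels → [ʎ].
Occurrence 5 (position 8): no conditioning environment matches → elsewhere allophone [l].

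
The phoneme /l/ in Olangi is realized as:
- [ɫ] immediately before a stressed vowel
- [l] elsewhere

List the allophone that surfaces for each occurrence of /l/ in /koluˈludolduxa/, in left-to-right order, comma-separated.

[l], [ɫ], [l]

Occurrence 1 (position 3): no conditioning environment matches → elsewhere allophone [l].
Occurrence 2 (position 5): immediately before a stressed vowel → [ɫ].
Occurrence 3 (position 9): no conditioning environment matches → elsewhere allophone [l].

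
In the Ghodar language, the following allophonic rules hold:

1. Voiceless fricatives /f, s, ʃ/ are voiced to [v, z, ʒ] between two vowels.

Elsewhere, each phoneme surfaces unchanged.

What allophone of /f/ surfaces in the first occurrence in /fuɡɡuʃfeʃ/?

[f]

/f/ — word-initial; rule 1 does not apply here → [f].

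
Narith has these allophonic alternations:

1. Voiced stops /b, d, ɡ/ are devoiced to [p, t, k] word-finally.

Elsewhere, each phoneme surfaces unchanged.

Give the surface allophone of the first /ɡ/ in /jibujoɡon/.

[ɡ]

/ɡ/ (between /o/ and /o/) fails the environment for rule 1, so it stays [ɡ].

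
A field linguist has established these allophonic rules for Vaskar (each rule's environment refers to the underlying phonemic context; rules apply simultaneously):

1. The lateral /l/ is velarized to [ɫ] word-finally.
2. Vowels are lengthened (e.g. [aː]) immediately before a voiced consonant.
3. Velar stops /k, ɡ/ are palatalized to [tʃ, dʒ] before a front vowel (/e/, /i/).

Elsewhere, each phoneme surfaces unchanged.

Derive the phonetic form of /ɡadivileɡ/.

/ɡ/ (word-initial) fails the environment for rule 3, so it stays [ɡ].
Rule 2 applies to /a/ (between /ɡ/ and /d/: before a voiced consonant) → [aː].
/d/ (between /a/ and /i/) is unaffected → [d].
/i/ (between /d/ and /v/) occurs before a voiced consonant → [iː] by rule 2.
/v/ — not in any rule's target class → [v].
/i/ — between /v/ and /l/, before a voiced consonant — surfaces as [iː] (rule 2).
/l/ — between /i/ and /e/; rule 1 does not apply here → [l].
/e/ (between /l/ and /ɡ/) occurs before a voiced consonant → [eː] by rule 2.
/ɡ/ (word-final) fails the environment for rule 3, so it stays [ɡ].

[ɡaːdiːviːleːɡ]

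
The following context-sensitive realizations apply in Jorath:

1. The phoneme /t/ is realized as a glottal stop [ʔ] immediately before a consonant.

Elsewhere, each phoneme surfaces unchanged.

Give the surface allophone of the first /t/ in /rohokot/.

[t]

/t/ (word-final) is in the target of rule 1 but the environment (immediately before a consonant) is not met → [t].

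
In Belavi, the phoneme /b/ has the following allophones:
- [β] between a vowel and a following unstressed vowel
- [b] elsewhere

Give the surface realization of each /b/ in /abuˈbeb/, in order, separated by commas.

[β], [b], [b]

Occurrence 1 (position 2): between a vowel and a following unstressed vowel → [β].
Occurrence 2 (position 4): no conditioning environment matches → elsewhere allophone [b].
Occurrence 3 (position 6): no conditioning environment matches → elsewhere allophone [b].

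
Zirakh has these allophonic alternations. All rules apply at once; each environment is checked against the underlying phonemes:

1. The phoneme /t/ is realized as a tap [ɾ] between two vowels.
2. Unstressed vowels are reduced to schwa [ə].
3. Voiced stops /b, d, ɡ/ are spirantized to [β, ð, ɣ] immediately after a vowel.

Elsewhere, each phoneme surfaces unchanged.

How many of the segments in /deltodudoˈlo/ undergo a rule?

6

Segments that undergo a rule: /e/ → [ə] (rule 2); /o/ → [ə] (rule 2); /d/ → [ð] (rule 3); /u/ → [ə] (rule 2); /d/ → [ð] (rule 3); /o/ → [ə] (rule 2).
All other segments surface unchanged.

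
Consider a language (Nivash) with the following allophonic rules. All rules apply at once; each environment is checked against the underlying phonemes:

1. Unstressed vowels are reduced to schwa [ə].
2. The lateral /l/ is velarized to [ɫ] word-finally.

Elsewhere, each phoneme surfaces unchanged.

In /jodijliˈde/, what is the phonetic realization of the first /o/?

/o/ (between /j/ and /d/) occurs in an unstressed syllable → [ə] by rule 1.

[ə]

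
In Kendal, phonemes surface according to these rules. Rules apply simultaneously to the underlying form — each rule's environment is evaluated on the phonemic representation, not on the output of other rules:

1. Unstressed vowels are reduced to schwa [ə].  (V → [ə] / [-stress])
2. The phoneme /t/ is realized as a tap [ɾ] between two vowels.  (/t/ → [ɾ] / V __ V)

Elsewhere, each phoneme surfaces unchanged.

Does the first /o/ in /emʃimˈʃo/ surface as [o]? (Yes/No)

/o/ (word-final) is in the target of rule 1 but the environment (in an unstressed syllable) is not met → [o].
The actual realization is [o], which matches [o].

Yes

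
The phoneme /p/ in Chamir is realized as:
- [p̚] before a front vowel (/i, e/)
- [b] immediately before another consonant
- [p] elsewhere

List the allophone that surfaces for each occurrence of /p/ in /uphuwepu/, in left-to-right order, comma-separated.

Occurrence 1 (position 2): immediately before another consonant → [b].
Occurrence 2 (position 7): no conditioning environment matches → elsewhere allophone [p].

[b], [p]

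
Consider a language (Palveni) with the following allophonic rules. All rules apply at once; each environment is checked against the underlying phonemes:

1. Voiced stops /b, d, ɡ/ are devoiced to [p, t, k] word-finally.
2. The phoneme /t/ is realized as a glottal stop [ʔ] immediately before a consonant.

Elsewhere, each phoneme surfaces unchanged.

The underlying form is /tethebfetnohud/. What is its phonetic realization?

/t/ (word-initial) is in the target of rule 2 but the environment (immediately before a consonant) is not met → [t].
/e/ stays [e].
/t/ — between /e/ and /h/, immediately before a consonant — surfaces as [ʔ] (rule 2).
/h/ (between /t/ and /e/): no rule targets it → [h].
/e/ (between /h/ and /b/) is unaffected → [e].
/b/ (between /e/ and /f/): rule 1 targets it, but not word-finally → unchanged [b].
/f/ (between /b/ and /e/) is unaffected → [f].
/e/ — not in any rule's target class → [e].
/t/ (between /e/ and /n/) occurs immediately before a consonant → [ʔ] by rule 2.
/n/ stays [n].
/o/ (between /n/ and /h/): no rule targets it → [o].
/h/ (between /o/ and /u/) is unaffected → [h].
/u/ — not in any rule's target class → [u].
Rule 1 applies to /d/ (word-final: word-finally) → [t].

[teʔhebfeʔnohut]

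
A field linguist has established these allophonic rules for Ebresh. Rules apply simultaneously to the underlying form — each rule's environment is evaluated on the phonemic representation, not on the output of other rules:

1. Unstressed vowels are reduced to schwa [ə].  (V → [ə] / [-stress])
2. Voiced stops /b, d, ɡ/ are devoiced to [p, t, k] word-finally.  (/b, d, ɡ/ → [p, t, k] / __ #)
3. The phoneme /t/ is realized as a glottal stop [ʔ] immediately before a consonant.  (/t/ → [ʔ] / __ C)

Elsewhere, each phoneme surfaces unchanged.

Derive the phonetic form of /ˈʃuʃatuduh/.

[ˈʃuʃətədəh]

/ʃ/ (word-initial): no rule targets it → [ʃ].
/u/ — between /ʃ/ and /ʃ/; rule 1 does not apply here → [u].
/ʃ/ — not in any rule's target class → [ʃ].
/a/ meets the environment for rule 1 (in an unstressed syllable) → [ə].
/t/ (between /a/ and /u/): rule 3 targets it, but not immediately before a consonant → unchanged [t].
/u/ (between /t/ and /d/): in an unstressed syllable, so rule 1 applies → [ə].
/d/ (between /u/ and /u/) is in the target of rule 2 but the environment (word-finally) is not met → [d].
Rule 1 applies to /u/ (between /d/ and /h/: in an unstressed syllable) → [ə].
/h/ (word-final) is unaffected → [h].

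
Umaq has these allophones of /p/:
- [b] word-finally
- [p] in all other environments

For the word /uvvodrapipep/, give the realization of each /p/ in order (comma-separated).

Occurrence 1 (position 8): no conditioning environment matches → elsewhere allophone [p].
Occurrence 2 (position 10): no conditioning environment matches → elsewhere allophone [p].
Occurrence 3 (position 12): word-finally → [b].

[p], [p], [b]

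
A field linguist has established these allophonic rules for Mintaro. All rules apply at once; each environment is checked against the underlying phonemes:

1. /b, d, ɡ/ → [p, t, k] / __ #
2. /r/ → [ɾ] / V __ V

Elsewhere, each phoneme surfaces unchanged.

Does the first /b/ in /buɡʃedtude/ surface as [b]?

/b/ (word-initial) is in the target of rule 1 but the environment (word-finally) is not met → [b].
The actual realization is [b], which matches [b].

Yes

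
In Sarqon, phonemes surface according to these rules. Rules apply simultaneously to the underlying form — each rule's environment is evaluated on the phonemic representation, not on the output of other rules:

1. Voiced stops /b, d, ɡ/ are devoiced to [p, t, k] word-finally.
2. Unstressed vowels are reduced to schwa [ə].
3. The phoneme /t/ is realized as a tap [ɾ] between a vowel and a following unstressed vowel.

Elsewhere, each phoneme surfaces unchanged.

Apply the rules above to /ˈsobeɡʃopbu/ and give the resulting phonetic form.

/s/ (word-initial) is unaffected → [s].
/o/ (between /s/ and /b/) is in the target of rule 2 but the environment (in an unstressed syllable) is not met → [o].
/b/ — between /o/ and /e/; rule 1 does not apply here → [b].
Rule 2 applies to /e/ (between /b/ and /ɡ/: in an unstressed syllable) → [ə].
/ɡ/ (between /e/ and /ʃ/): rule 1 targets it, but not word-finally → unchanged [ɡ].
/ʃ/ (between /ɡ/ and /o/): no rule targets it → [ʃ].
Rule 2 applies to /o/ (between /ʃ/ and /p/: in an unstressed syllable) → [ə].
/p/ stays [p].
/b/ (between /p/ and /u/): rule 1 targets it, but not word-finally → unchanged [b].
/u/ (word-final): in an unstressed syllable, so rule 2 applies → [ə].

[ˈsobəɡʃəpbə]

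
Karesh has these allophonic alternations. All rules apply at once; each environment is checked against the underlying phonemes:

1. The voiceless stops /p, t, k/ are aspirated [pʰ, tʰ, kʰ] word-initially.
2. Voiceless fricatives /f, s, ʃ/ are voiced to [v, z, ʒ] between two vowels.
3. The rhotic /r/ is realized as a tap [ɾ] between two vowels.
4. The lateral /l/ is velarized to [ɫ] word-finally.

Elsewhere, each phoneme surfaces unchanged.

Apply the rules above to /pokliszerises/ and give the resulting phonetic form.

[pʰokliszeɾizes]

/p/ (word-initial) occurs word-initially → [pʰ] by rule 1.
/o/ stays [o].
/k/ — between /o/ and /l/; rule 1 does not apply here → [k].
/l/ (between /k/ and /i/): rule 4 targets it, but not word-finally → unchanged [l].
/i/ stays [i].
/s/ (between /i/ and /z/): rule 2 targets it, but not between two vowels → unchanged [s].
/z/ (between /s/ and /e/) is unaffected → [z].
/e/ (between /z/ and /r/): no rule targets it → [e].
Rule 3 applies to /r/ (between /e/ and /i/: between two vowels) → [ɾ].
/i/ (between /r/ and /s/): no rule targets it → [i].
Rule 2 applies to /s/ (between /i/ and /e/: between two vowels) → [z].
/e/ — not in any rule's target class → [e].
/s/ (word-final) is in the target of rule 2 but the environment (between two vowels) is not met → [s].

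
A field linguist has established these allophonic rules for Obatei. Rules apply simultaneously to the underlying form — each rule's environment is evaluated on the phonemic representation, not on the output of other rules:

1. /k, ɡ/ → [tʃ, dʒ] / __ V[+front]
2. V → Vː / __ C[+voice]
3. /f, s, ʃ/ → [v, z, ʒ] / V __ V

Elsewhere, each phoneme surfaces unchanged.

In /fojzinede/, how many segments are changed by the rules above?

Segments that undergo a rule: /o/ → [oː] (rule 2); /i/ → [iː] (rule 2); /e/ → [eː] (rule 2).
All other segments surface unchanged.

3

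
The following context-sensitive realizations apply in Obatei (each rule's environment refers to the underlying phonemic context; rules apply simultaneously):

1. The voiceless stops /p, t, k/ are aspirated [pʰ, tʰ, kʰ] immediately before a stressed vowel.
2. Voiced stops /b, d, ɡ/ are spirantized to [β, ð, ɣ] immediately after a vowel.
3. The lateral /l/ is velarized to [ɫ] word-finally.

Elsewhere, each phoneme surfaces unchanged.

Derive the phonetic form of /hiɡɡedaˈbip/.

[hiɣɡeðaˈβip]

/h/ (word-initial) is unaffected → [h].
/i/ — not in any rule's target class → [i].
/ɡ/ — between /i/ and /ɡ/, immediately after a vowel — surfaces as [ɣ] (rule 2).
/ɡ/ (between /ɡ/ and /e/) fails the environment for rule 2, so it stays [ɡ].
/e/ — not in any rule's target class → [e].
/d/ (between /e/ and /a/) occurs immediately after a vowel → [ð] by rule 2.
/a/ — not in any rule's target class → [a].
/b/ (between /a/ and /i/): immediately after a vowel, so rule 2 applies → [β].
/i/ — not in any rule's target class → [i].
/p/ (word-final) is in the target of rule 1 but the environment (immediately before a stressed vowel) is not met → [p].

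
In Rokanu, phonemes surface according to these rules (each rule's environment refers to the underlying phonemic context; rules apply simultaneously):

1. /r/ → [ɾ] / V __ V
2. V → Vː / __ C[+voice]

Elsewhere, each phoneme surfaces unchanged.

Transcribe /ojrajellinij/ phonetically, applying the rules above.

/o/ (word-initial): before a voiced consonant, so rule 2 applies → [oː].
/r/ (between /j/ and /a/) is in the target of rule 1 but the environment (between two vowels) is not met → [r].
/a/ (between /r/ and /j/): before a voiced consonant, so rule 2 applies → [aː].
/e/ (between /j/ and /l/) occurs before a voiced consonant → [eː] by rule 2.
/i/ — between /l/ and /n/, before a voiced consonant — surfaces as [iː] (rule 2).
Rule 2 applies to /i/ (between /n/ and /j/: before a voiced consonant) → [iː].

[oːjraːjeːlliːniːj]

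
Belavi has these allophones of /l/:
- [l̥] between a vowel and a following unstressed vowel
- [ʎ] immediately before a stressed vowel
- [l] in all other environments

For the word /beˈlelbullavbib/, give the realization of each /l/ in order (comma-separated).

[ʎ], [l], [l], [l]

Occurrence 1 (position 3): immediately before a stressed vowel → [ʎ].
Occurrence 2 (position 5): no conditioning environment matches → elsewhere allophone [l].
Occurrence 3 (position 8): no conditioning environment matches → elsewhere allophone [l].
Occurrence 4 (position 9): no conditioning environment matches → elsewhere allophone [l].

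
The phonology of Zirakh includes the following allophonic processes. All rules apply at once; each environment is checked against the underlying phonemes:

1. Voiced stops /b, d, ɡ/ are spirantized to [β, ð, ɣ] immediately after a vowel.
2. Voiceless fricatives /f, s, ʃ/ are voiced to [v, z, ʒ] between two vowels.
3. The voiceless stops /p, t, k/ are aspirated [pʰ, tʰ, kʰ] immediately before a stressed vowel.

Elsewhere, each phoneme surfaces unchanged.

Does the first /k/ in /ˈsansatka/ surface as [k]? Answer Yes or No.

/k/ (between /t/ and /a/) fails the environment for rule 3, so it stays [k].
The actual realization is [k], which matches [k].

Yes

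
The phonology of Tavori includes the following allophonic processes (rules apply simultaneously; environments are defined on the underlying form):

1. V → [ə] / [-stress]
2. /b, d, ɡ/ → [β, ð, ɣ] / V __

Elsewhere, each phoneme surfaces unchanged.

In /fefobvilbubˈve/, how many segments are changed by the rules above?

Segments that undergo a rule: /e/ → [ə] (rule 1); /o/ → [ə] (rule 1); /b/ → [β] (rule 2); /i/ → [ə] (rule 1); /u/ → [ə] (rule 1); /b/ → [β] (rule 2).
All other segments surface unchanged.

6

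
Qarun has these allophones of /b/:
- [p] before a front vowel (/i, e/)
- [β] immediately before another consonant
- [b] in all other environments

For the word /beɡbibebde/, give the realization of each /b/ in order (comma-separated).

Occurrence 1 (position 1): before a front vowel (/i, e/) → [p].
Occurrence 2 (position 4): before a front vowel (/i, e/) → [p].
Occurrence 3 (position 6): before a front vowel (/i, e/) → [p].
Occurrence 4 (position 8): immediately before another consonant → [β].

[p], [p], [p], [β]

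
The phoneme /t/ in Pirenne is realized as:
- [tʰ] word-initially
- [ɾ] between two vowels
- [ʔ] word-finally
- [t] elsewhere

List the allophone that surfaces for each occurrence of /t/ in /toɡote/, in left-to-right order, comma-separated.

[tʰ], [ɾ]

Occurrence 1 (position 1): word-initially → [tʰ].
Occurrence 2 (position 5): between two vowels → [ɾ].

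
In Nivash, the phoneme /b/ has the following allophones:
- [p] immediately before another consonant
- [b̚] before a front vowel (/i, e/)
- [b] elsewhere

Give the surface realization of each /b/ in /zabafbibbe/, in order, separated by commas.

[b], [b̚], [p], [b̚]

Occurrence 1 (position 3): no conditioning environment matches → elsewhere allophone [b].
Occurrence 2 (position 6): before a front vowel (/i, e/) → [b̚].
Occurrence 3 (position 8): immediately before another consonant → [p].
Occurrence 4 (position 9): before a front vowel (/i, e/) → [b̚].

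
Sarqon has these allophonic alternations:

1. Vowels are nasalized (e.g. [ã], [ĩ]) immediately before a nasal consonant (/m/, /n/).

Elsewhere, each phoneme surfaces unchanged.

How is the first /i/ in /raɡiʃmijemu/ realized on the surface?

/i/ — between /ɡ/ and /ʃ/; rule 1 does not apply here → [i].

[i]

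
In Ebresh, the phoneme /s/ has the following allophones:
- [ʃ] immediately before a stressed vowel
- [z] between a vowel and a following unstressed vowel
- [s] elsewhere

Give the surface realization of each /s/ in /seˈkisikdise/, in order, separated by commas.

Occurrence 1 (position 1): no conditioning environment matches → elsewhere allophone [s].
Occurrence 2 (position 5): between a vowel and a following unstressed vowel → [z].
Occurrence 3 (position 10): between a vowel and a following unstressed vowel → [z].

[s], [z], [z]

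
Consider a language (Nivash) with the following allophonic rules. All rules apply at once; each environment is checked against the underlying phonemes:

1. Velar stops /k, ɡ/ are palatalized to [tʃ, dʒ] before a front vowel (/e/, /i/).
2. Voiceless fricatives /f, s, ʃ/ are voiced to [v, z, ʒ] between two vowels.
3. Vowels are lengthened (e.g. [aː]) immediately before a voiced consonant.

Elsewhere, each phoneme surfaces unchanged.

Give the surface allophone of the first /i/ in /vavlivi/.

Rule 3 applies to /i/ (between /l/ and /v/: before a voiced consonant) → [iː].

[iː]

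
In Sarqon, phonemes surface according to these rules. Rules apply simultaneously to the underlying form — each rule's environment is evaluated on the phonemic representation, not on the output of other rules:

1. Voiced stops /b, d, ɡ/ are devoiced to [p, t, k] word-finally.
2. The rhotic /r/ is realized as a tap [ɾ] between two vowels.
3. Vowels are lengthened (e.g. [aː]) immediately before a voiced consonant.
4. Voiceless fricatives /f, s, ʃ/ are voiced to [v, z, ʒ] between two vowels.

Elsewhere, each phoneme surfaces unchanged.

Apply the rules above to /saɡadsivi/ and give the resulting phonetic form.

[saːɡaːdsiːvi]

/s/ (word-initial) is in the target of rule 4 but the environment (between two vowels) is not met → [s].
/a/ meets the environment for rule 3 (before a voiced consonant) → [aː].
/ɡ/ — between /a/ and /a/; rule 1 does not apply here → [ɡ].
/a/ — between /ɡ/ and /d/, before a voiced consonant — surfaces as [aː] (rule 3).
/d/ (between /a/ and /s/) is in the target of rule 1 but the environment (word-finally) is not met → [d].
/s/ (between /d/ and /i/) fails the environment for rule 4, so it stays [s].
/i/ (between /s/ and /v/) occurs before a voiced consonant → [iː] by rule 3.
/i/ (word-final) fails the environment for rule 3, so it stays [i].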